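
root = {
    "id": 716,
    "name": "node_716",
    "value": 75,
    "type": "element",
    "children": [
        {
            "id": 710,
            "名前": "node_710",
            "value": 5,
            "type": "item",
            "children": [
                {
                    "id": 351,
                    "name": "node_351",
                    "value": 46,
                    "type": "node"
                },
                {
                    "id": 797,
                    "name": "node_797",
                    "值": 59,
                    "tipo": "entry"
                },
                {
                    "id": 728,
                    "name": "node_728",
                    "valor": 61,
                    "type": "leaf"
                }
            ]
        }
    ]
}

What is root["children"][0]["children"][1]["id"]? 797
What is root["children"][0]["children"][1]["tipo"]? "entry"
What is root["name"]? "node_716"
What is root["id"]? 716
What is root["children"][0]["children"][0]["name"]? "node_351"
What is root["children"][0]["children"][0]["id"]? 351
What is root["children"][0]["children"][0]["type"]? "node"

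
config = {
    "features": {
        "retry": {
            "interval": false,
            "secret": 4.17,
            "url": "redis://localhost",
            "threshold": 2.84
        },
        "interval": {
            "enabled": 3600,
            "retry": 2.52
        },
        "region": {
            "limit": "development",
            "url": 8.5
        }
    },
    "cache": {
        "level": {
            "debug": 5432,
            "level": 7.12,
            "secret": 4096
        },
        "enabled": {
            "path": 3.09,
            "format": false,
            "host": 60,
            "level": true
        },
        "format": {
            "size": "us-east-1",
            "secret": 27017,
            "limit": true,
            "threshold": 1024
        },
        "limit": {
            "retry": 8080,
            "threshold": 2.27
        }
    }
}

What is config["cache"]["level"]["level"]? 7.12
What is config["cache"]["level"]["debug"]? 5432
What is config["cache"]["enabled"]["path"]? 3.09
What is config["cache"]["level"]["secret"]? 4096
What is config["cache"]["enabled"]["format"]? False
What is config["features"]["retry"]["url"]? "redis://localhost"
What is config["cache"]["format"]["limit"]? True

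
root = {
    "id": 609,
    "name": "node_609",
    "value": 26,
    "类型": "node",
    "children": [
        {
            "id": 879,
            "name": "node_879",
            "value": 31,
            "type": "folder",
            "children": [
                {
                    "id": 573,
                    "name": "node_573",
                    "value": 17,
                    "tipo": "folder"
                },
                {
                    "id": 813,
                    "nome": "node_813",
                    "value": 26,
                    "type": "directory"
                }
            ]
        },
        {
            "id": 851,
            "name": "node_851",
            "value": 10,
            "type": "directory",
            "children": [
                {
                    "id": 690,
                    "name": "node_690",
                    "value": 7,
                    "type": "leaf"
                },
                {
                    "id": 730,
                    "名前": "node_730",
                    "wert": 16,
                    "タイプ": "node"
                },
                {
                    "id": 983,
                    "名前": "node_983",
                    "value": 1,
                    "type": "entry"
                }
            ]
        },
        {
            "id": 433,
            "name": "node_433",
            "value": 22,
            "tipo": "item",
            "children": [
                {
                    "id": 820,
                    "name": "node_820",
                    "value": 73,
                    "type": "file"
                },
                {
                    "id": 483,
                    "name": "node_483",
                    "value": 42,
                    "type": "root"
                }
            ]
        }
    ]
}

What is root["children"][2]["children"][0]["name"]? "node_820"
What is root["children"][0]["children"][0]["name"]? "node_573"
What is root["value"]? 26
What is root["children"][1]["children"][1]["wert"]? 16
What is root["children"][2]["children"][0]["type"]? "file"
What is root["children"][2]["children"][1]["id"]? 483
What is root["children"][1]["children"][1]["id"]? 730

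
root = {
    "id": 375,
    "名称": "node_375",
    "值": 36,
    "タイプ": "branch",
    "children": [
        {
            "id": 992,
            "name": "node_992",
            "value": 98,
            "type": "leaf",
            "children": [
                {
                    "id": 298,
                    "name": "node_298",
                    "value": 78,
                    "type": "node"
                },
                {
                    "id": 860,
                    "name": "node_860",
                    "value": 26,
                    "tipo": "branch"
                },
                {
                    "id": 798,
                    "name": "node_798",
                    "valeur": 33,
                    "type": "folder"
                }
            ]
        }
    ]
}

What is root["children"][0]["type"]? "leaf"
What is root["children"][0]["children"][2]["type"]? "folder"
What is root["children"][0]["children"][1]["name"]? "node_860"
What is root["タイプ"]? "branch"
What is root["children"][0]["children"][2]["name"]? "node_798"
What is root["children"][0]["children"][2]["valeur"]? 33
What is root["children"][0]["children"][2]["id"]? 798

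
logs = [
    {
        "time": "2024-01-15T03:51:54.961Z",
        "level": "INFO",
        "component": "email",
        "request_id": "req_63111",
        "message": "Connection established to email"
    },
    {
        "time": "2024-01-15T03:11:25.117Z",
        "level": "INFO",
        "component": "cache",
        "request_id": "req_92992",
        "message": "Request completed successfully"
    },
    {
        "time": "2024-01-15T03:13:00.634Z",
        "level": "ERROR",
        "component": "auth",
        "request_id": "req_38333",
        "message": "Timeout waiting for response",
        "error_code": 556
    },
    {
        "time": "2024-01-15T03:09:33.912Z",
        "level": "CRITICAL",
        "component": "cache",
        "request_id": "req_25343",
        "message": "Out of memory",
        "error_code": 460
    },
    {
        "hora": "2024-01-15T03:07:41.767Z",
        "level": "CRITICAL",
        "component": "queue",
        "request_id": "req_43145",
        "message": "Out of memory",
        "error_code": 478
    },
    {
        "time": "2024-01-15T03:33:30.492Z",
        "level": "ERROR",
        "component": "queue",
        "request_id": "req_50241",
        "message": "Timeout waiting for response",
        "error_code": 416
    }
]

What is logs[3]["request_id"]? "req_25343"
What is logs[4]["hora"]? "2024-01-15T03:07:41.767Z"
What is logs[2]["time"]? "2024-01-15T03:13:00.634Z"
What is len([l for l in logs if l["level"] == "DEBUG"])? 0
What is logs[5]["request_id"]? "req_50241"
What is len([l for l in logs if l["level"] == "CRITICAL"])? 2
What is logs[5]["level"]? "ERROR"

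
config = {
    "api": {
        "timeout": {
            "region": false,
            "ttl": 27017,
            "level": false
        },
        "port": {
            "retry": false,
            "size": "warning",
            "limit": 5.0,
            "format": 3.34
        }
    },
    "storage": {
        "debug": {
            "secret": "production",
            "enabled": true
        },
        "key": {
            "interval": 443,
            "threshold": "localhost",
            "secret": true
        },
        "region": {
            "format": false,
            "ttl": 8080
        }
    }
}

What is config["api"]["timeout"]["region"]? False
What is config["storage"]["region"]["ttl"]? 8080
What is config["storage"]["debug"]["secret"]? "production"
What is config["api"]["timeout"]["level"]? False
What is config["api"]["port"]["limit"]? 5.0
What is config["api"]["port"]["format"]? 3.34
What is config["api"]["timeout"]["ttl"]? 27017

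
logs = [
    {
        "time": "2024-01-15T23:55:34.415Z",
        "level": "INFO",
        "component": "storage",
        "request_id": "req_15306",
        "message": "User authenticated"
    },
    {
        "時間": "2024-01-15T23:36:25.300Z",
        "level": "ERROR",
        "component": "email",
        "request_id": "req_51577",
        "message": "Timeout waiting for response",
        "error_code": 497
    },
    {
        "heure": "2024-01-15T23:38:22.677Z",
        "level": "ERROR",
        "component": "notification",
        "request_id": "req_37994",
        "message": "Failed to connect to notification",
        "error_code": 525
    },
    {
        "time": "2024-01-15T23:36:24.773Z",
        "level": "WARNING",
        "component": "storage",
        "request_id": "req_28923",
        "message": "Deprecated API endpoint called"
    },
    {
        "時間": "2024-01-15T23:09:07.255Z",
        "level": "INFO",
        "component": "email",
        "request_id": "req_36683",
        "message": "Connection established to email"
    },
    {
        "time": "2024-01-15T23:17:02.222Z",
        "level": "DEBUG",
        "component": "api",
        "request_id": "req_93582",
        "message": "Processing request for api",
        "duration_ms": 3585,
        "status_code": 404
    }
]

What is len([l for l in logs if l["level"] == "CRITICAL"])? 0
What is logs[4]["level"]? "INFO"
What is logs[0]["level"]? "INFO"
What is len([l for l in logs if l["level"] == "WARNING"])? 1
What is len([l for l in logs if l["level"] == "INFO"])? 2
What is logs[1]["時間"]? "2024-01-15T23:36:25.300Z"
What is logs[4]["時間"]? "2024-01-15T23:09:07.255Z"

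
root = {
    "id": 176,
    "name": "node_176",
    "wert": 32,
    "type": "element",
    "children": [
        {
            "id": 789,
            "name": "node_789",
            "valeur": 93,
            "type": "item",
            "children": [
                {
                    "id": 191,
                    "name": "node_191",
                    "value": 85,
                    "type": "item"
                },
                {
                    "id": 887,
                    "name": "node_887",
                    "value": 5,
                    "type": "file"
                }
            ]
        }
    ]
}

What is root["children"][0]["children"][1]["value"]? 5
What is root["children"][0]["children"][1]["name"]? "node_887"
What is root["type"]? "element"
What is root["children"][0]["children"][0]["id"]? 191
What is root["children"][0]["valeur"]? 93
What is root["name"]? "node_176"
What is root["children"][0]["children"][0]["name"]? "node_191"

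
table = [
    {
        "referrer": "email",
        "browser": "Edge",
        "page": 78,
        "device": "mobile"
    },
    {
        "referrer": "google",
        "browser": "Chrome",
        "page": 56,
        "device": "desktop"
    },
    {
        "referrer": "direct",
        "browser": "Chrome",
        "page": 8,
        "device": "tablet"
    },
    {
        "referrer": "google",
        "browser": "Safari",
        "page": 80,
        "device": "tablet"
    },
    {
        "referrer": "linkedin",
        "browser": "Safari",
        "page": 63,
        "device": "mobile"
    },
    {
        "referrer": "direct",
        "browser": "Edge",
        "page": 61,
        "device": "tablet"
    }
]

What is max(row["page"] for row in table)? 80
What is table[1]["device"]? "desktop"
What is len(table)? 6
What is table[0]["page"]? 78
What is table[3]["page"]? 80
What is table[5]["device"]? "tablet"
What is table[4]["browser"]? "Safari"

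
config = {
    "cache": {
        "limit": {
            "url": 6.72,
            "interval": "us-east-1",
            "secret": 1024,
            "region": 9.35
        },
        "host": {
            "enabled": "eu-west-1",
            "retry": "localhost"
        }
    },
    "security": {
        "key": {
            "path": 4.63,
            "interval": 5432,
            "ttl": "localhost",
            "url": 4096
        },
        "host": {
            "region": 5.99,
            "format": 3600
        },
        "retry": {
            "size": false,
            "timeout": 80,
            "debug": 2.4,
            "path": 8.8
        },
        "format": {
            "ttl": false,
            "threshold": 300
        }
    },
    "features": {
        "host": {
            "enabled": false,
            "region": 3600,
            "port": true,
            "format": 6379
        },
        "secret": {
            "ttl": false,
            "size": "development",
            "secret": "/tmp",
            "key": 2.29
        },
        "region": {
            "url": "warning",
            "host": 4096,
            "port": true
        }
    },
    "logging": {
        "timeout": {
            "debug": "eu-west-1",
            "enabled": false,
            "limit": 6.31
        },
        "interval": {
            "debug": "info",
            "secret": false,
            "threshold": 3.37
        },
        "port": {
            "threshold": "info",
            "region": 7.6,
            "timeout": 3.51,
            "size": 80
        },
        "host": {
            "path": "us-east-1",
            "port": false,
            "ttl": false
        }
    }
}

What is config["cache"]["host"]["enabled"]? "eu-west-1"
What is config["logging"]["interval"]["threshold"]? 3.37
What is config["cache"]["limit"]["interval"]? "us-east-1"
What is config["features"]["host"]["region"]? 3600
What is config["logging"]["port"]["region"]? 7.6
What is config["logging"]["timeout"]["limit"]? 6.31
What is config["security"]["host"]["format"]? 3600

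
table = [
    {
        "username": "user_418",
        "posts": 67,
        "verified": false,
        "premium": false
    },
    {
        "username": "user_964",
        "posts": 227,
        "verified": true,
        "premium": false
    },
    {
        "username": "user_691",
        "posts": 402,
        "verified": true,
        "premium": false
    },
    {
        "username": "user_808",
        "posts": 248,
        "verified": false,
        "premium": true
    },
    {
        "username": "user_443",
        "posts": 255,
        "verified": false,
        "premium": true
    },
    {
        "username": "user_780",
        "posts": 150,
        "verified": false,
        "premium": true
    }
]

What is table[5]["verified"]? False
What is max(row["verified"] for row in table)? True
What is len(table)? 6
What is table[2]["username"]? "user_691"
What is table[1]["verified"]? True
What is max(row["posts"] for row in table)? 402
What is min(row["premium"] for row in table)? False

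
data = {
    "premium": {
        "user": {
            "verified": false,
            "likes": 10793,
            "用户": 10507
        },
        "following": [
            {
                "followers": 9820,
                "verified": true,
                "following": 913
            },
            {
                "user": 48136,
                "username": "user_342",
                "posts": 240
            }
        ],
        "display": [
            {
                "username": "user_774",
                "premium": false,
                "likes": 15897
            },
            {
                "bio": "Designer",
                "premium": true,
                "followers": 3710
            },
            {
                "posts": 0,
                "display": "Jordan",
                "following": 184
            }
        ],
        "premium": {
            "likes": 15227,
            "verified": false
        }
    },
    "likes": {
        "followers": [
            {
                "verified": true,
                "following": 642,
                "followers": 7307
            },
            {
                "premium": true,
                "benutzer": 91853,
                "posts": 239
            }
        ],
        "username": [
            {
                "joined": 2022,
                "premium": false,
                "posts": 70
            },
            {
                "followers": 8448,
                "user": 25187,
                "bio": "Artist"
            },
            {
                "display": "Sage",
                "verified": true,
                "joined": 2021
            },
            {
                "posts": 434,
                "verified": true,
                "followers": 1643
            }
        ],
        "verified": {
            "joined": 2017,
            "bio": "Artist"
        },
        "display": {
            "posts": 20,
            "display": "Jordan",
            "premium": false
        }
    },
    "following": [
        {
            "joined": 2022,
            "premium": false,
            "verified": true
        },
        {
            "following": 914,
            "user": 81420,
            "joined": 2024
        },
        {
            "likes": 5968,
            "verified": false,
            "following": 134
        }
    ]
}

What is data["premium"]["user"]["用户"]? 10507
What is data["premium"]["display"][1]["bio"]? "Designer"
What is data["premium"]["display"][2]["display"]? "Jordan"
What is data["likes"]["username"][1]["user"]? 25187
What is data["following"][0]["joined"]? 2022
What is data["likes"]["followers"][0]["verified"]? True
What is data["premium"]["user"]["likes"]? 10793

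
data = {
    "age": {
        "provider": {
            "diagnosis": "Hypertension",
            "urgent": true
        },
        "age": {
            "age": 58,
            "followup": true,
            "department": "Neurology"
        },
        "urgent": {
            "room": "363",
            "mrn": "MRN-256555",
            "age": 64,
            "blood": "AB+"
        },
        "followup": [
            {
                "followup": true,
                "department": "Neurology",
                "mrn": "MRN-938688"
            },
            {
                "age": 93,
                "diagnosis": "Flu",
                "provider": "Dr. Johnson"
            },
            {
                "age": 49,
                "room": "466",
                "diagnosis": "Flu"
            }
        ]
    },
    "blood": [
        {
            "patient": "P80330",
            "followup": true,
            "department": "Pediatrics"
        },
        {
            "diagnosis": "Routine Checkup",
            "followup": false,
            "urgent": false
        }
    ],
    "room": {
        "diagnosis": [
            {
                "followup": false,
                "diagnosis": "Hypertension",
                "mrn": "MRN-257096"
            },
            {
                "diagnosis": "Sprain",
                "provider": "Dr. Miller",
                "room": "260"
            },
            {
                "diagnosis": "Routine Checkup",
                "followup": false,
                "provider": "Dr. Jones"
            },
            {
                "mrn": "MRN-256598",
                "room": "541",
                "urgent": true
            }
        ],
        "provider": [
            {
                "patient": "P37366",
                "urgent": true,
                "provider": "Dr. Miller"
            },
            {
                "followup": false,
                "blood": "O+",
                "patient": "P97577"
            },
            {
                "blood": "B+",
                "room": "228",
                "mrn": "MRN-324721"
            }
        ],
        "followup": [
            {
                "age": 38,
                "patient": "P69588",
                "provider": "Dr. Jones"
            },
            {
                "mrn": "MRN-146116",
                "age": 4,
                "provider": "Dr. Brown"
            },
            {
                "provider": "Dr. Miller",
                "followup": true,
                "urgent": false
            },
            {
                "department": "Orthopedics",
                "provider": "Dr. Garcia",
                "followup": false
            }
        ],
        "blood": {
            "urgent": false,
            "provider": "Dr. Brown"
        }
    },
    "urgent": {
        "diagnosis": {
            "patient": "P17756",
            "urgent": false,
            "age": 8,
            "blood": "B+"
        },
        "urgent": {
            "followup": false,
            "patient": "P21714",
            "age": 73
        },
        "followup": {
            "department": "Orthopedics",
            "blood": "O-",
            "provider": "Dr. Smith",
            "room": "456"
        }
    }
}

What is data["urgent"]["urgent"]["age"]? 73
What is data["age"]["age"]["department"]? "Neurology"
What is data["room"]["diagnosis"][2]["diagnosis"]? "Routine Checkup"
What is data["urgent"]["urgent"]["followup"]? False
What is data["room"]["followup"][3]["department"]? "Orthopedics"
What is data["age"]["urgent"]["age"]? 64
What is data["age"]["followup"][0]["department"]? "Neurology"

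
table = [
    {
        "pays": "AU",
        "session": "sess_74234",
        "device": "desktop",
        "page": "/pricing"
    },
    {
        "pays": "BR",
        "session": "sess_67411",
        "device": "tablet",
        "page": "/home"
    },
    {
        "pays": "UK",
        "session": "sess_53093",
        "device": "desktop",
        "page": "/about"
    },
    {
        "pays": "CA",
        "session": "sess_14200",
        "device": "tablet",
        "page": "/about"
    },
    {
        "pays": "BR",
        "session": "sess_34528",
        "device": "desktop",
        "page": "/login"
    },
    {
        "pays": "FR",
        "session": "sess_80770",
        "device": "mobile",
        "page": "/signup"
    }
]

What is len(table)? 6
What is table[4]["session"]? "sess_34528"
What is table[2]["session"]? "sess_53093"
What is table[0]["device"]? "desktop"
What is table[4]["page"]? "/login"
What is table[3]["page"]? "/about"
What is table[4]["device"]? "desktop"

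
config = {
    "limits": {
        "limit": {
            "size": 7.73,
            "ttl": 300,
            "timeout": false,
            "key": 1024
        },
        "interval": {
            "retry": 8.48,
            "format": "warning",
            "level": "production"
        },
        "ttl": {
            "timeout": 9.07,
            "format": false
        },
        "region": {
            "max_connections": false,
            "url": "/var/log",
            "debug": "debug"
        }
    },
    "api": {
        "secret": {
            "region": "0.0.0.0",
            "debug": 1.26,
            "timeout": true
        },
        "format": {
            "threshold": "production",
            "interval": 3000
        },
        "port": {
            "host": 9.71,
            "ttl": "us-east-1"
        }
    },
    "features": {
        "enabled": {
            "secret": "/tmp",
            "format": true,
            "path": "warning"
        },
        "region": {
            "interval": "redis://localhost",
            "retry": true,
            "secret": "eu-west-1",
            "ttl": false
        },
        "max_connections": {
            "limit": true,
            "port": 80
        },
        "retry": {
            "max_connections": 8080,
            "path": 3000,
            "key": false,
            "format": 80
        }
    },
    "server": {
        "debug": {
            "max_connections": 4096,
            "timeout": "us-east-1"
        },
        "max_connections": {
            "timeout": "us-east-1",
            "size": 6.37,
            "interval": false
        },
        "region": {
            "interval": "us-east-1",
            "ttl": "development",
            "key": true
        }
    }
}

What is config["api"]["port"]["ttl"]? "us-east-1"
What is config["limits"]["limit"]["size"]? 7.73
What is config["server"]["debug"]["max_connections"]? 4096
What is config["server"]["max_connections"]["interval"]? False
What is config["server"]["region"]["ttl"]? "development"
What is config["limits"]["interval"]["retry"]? 8.48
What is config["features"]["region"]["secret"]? "eu-west-1"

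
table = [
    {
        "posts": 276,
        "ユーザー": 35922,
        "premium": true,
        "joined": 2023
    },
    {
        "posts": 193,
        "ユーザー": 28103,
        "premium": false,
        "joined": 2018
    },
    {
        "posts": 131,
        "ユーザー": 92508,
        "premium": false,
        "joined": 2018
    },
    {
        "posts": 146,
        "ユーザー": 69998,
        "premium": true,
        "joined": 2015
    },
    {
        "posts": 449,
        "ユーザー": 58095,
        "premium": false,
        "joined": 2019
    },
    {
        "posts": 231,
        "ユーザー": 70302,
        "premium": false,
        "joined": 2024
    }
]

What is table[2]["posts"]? 131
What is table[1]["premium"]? False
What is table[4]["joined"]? 2019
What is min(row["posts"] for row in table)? 131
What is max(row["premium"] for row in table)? True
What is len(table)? 6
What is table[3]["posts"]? 146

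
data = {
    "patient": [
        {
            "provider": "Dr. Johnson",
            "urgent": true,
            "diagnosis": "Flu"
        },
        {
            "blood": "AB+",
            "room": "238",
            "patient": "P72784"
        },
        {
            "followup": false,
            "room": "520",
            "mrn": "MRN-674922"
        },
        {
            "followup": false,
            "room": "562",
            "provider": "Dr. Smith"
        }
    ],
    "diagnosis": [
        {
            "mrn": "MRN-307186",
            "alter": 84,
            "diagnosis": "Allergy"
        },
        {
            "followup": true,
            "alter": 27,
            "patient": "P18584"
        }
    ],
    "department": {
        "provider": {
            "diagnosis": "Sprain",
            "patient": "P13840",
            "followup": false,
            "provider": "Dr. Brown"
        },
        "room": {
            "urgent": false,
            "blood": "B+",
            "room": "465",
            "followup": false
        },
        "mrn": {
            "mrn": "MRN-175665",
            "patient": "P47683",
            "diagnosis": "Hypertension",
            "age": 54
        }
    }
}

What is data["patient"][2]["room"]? "520"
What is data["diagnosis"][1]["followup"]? True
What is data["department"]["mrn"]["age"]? 54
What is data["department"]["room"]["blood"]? "B+"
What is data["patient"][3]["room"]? "562"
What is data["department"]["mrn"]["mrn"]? "MRN-175665"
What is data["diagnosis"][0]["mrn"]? "MRN-307186"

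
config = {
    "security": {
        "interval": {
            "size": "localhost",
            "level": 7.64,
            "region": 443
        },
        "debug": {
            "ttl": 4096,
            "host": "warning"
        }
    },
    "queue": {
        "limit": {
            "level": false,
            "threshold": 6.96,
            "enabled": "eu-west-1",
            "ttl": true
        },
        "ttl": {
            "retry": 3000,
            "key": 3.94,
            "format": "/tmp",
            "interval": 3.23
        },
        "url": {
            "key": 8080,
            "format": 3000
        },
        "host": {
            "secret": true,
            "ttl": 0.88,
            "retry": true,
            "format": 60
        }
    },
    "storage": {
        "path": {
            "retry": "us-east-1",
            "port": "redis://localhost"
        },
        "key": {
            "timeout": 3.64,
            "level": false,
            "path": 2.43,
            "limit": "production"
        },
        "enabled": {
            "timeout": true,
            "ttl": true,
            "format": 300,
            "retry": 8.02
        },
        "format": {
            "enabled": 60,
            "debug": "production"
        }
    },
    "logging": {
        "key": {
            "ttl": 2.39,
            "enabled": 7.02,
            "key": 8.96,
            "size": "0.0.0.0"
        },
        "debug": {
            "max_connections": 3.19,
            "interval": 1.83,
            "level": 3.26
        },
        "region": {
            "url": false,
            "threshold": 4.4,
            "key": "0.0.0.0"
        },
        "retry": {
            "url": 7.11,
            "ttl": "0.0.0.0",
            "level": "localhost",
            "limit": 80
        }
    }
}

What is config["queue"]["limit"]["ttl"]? True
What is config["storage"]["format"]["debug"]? "production"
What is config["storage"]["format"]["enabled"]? 60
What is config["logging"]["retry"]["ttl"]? "0.0.0.0"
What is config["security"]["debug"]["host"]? "warning"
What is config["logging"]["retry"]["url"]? 7.11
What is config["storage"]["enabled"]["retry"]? 8.02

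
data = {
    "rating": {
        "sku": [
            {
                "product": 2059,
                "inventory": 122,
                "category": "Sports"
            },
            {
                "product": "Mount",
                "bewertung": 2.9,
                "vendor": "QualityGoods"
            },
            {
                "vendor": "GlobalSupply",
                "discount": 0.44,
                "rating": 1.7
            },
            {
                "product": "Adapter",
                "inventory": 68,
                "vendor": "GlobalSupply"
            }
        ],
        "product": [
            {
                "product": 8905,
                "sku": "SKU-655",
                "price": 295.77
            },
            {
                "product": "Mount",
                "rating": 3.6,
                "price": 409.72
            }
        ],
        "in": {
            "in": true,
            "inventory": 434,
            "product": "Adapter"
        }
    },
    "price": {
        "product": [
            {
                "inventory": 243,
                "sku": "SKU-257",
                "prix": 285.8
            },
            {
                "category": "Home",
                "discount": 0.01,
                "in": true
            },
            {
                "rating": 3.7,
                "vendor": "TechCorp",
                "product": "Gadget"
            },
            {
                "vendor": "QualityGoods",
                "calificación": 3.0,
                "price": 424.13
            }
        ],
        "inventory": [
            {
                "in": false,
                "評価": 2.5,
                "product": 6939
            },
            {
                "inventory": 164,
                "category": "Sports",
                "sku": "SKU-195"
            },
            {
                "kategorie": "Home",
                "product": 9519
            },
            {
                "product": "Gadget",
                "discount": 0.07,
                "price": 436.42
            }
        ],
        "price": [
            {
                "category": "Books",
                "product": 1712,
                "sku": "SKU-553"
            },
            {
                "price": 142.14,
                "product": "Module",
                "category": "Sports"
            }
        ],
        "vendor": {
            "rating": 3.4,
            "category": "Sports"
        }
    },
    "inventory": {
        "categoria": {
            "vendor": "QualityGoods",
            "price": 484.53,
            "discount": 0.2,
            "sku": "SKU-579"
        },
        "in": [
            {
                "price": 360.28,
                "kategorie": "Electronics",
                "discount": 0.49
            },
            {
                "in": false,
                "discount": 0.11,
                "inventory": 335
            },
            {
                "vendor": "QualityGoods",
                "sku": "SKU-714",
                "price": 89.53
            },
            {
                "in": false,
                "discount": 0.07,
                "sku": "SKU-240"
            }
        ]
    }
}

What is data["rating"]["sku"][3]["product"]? "Adapter"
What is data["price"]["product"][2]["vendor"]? "TechCorp"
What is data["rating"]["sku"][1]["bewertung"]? 2.9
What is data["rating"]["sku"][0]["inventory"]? 122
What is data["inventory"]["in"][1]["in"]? False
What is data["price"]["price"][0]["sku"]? "SKU-553"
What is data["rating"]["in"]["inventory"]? 434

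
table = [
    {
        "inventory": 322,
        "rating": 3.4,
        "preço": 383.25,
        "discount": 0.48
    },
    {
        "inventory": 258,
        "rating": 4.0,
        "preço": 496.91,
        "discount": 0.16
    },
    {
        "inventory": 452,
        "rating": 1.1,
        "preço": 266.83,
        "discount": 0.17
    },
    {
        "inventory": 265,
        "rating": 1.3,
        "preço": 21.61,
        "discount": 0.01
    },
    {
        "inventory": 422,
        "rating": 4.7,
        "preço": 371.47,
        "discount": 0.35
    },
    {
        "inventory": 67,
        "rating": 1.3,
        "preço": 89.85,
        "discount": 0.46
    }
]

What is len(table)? 6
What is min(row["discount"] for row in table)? 0.01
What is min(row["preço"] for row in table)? 21.61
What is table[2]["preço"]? 266.83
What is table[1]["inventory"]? 258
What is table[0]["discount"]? 0.48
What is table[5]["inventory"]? 67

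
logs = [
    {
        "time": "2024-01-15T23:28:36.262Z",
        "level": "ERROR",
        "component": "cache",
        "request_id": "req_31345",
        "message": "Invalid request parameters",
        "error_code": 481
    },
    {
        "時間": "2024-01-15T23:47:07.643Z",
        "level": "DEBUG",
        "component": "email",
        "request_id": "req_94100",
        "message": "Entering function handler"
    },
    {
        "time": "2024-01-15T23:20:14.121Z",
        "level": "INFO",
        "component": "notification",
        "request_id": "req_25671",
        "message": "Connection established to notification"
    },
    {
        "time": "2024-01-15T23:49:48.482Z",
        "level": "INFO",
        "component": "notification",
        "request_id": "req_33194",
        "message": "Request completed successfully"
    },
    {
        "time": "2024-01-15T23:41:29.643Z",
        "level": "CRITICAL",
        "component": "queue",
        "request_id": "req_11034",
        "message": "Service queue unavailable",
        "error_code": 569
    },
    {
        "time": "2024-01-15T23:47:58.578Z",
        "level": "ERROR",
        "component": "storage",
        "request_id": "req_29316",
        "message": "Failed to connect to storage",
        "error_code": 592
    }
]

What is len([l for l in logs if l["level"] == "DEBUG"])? 1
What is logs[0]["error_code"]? 481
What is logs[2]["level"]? "INFO"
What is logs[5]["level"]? "ERROR"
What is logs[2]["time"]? "2024-01-15T23:20:14.121Z"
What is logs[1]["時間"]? "2024-01-15T23:47:07.643Z"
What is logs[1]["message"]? "Entering function handler"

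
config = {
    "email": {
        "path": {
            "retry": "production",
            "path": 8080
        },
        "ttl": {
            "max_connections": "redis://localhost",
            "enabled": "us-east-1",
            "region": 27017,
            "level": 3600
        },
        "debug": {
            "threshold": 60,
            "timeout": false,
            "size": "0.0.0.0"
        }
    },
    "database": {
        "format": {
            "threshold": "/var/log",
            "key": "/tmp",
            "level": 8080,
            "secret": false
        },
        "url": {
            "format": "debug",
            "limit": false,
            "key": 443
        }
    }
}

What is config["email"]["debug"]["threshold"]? 60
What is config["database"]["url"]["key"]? 443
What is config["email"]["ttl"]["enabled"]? "us-east-1"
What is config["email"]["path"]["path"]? 8080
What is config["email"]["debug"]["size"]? "0.0.0.0"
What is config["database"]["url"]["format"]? "debug"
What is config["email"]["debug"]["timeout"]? False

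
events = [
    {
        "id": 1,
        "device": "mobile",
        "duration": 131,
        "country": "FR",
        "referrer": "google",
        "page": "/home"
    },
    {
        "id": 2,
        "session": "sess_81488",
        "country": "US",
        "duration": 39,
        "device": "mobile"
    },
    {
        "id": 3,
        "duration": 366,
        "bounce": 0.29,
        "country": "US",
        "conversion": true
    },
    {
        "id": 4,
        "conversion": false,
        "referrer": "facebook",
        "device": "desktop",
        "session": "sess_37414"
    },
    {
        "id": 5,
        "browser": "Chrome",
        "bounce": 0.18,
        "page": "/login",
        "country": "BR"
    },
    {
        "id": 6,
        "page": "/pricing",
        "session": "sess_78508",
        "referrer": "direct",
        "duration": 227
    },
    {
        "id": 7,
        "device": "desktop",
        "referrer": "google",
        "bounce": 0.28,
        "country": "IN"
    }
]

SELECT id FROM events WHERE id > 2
[3, 4, 5, 6, 7]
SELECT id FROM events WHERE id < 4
[1, 2, 3]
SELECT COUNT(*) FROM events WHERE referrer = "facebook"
1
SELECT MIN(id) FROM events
1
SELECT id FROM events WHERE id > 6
[7]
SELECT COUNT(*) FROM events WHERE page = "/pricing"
1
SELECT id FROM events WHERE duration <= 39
[2]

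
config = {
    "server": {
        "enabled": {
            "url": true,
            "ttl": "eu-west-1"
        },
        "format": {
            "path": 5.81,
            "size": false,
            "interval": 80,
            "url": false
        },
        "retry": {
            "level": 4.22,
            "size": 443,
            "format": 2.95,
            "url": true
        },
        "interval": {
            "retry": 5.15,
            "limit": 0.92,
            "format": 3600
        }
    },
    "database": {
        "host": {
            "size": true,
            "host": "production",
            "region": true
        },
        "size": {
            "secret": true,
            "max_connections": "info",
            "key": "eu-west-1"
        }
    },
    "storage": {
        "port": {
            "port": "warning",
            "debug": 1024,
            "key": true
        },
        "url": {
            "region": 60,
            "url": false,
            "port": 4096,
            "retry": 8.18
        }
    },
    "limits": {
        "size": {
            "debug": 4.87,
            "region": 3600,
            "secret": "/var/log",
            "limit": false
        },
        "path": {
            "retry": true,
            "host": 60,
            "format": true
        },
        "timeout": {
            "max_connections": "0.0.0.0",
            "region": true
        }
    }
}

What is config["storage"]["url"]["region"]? 60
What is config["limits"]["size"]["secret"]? "/var/log"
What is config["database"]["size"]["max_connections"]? "info"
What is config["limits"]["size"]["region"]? 3600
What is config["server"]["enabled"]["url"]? True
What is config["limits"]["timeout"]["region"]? True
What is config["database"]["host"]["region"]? True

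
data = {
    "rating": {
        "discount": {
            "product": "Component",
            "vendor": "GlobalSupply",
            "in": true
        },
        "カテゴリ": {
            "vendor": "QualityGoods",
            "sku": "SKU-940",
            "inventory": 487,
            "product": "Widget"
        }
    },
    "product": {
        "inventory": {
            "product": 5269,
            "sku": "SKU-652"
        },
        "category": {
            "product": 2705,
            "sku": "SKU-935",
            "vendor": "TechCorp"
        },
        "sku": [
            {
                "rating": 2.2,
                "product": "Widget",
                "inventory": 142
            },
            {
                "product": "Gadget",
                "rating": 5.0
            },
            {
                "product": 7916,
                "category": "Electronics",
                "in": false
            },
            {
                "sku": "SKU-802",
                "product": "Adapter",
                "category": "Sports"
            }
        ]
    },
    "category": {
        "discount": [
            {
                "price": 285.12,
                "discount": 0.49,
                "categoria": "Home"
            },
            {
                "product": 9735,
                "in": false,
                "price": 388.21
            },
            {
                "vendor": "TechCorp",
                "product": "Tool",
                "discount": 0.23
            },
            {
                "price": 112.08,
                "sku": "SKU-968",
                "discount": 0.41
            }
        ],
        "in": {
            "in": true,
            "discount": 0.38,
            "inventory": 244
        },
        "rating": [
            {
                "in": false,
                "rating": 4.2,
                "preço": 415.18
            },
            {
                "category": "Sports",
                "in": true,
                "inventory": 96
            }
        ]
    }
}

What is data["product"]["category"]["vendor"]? "TechCorp"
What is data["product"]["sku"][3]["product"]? "Adapter"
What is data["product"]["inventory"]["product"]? 5269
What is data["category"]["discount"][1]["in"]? False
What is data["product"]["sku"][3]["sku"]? "SKU-802"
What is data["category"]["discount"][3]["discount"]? 0.41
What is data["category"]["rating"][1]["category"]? "Sports"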